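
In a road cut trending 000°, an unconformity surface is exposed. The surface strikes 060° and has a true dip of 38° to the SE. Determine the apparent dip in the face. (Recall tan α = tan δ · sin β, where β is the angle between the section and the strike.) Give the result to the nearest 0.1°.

34.1°

The strike is 060° and the section trends 000°; the acute angle between them is β = 60°.
tan(apparent dip) = tan 38° · sin 60° = 0.6766
α = arctan(0.6766) = 34.08°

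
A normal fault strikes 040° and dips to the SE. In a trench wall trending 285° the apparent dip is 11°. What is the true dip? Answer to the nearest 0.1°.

β = acute angle between strike 040° and section 285° = 65°.
tan δ = tan α / sin β = tan 11° / sin 65° = 0.1944 / 0.9063 = 0.2145
δ = arctan(0.2145) = 12.11°

12.1°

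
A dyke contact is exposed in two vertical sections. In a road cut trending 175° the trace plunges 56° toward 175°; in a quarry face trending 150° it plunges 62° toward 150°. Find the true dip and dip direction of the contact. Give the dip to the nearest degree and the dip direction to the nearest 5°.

Represent each trace as a vector plunging at its apparent dip toward its trend (east-north-up frame): v₁ = (0.049, -0.557, -0.829), v₂ = (0.235, -0.407, -0.883).
Cross product v₁ × v₂ gives the pole to the plane: n ∝ (0.155, -0.152, 0.111).
tan δ = √(n_x²+n_y²)/n_z = 0.217/0.111, so δ = 62.9°.
Dip direction = atan2(0.155, -0.152) = 134° (azimuth of n's horizontal projection).

true dip 63°, dip direction 135°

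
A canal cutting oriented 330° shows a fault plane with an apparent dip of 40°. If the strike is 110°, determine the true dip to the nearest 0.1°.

The section is 40° from the strike.
tan δ = tan α / sin β = tan 40° / sin 40° = 0.8391 / 0.6428 = 1.3054
δ = arctan(1.3054) = 52.55°

52.5°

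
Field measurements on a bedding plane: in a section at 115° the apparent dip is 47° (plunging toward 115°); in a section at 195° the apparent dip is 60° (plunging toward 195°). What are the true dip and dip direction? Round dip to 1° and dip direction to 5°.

true dip 62°, dip direction 170°

The two traces are lines in the plane: v₁ = (sin 115°·cos 47°, cos 115°·cos 47°, −sin 47°), v₂ = (sin 195°·cos 60°, cos 195°·cos 60°, −sin 60°).
n = v₁ × v₂ = (0.104, -0.630, 0.336) (taken with n_z > 0).
Dip δ = arctan(|n_h|/n_z) = arctan(0.638/0.336) = 62.3°.
Dip direction = atan2(0.104, -0.630) = 171° (azimuth of n's horizontal projection).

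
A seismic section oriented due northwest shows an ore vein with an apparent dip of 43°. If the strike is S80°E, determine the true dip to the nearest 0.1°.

The section is 35° from the strike.
tan(true dip) = tan 43° / sin 35° = 1.6258
δ = arctan(1.6258) = 58.40°

58.4°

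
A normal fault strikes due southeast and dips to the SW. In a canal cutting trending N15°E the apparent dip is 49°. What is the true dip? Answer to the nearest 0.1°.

β = acute angle between strike due southeast and section N15°E = 60°.
tan(true dip) = tan 49° / sin 60° = 1.3283
true dip = arctan 1.3283 = 53.03°

53.0°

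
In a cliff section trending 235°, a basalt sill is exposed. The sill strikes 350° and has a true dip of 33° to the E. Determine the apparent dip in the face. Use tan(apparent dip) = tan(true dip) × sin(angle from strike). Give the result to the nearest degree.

30°

The strike is 350° and the section trends 235°; the acute angle between them is β = 65°.
tan(apparent dip) = tan 33° · sin 65° = 0.5886
α = arctan(0.5886) = 30.48°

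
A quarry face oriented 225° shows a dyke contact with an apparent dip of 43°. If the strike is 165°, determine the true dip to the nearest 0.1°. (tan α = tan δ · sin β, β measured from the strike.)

47.1°

The section is 60° from the strike.
tan δ = tan α / sin β = tan 43° / sin 60° = 0.9325 / 0.8660 = 1.0768
δ = arctan(1.0768) = 47.12°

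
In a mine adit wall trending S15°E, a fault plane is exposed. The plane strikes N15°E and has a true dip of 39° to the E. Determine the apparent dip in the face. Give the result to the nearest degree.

Angle between strike (N15°E) and section (S15°E): β = 30°.
tan(apparent dip) = tan 39° · sin 30° = 0.4049
α = arctan(0.4049) = 22.04°

22°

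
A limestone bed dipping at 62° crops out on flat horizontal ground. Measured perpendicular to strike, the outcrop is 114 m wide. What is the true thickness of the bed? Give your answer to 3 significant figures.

True thickness t = w · sin(dip) = 114 × sin 62°
t = 114 × 0.8829 = 100.656 m

101 m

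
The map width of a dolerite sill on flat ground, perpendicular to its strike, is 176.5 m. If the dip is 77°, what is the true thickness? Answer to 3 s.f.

172 m

True thickness t = w · sin(dip) = 176.5 × sin 77°
t = 176.5 × 0.9744 = 171.976 m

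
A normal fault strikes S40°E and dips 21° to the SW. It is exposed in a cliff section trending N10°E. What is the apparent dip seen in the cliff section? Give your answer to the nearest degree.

The section lies 50° from the strike.
tan(apparent dip) = tan 21° · sin 50° = 0.2941
apparent dip = arctan 0.2941 = 16.39°

16°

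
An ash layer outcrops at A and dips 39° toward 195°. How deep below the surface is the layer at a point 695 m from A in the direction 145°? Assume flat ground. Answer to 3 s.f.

The hole lies 50° from the dip direction, so the down-dip offset is 695 × cos 50° = 446.74 m.
Depth = down-dip offset × tan(dip) = 446.74 × tan 39° = 446.74 × 0.8098
Depth = 361.76 m

362 m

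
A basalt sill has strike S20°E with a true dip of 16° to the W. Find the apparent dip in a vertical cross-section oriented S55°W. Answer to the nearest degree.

The strike is S20°E and the section trends S55°W; the acute angle between them is β = 75°.
tan(apparent dip) = tan 16° · sin 75° = 0.2770
α = arctan(0.2770) = 15.48°

15°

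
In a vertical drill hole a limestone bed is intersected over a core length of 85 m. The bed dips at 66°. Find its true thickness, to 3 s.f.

True thickness t = h · cos(dip) = 85 × cos 66°
t = 85 × 0.4067 = 34.573 m

34.6 m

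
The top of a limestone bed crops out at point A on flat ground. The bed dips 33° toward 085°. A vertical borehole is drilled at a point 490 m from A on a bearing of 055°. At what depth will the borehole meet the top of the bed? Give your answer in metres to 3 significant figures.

The hole lies 30° from the dip direction, so the down-dip offset is 490 × cos 30° = 424.35 m.
Depth = down-dip offset × tan(dip) = 424.35 × tan 33° = 424.35 × 0.6494
Depth = 275.58 m

276 m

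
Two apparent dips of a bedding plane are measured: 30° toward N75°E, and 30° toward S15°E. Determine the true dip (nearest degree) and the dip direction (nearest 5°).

true dip 39°, dip direction 120°

Represent each trace as a vector plunging at its apparent dip toward its trend (east-north-up frame): v₁ = (0.837, 0.224, -0.500), v₂ = (0.224, -0.837, -0.500).
n = v₁ × v₂ = (0.530, -0.306, 0.750) (taken with n_z > 0).
Dip δ = arctan(|n_h|/n_z) = arctan(0.612/0.750) = 39.2°.
Dip direction = azimuth of (n_x, n_y) = atan2(0.530, -0.306) = 120°.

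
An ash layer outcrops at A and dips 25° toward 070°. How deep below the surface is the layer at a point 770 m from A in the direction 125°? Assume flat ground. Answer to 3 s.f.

206 m

The hole lies 55° from the dip direction, so the down-dip offset is 770 × cos 55° = 441.65 m.
Depth = down-dip offset × tan(dip) = 441.65 × tan 25° = 441.65 × 0.4663
Depth = 205.95 m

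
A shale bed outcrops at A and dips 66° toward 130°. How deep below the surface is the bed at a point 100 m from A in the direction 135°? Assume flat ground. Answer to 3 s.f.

The hole lies 5° from the dip direction, so the down-dip offset is 100 × cos 5° = 99.62 m.
Depth = down-dip offset × tan(dip) = 99.62 × tan 66° = 99.62 × 2.2460
Depth = 223.75 m

224 m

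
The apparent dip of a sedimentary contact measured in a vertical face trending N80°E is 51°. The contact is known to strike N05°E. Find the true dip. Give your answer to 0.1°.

52.0°

The section is 75° from the strike.
tan δ = tan α / sin β = tan 51° / sin 75° = 1.2349 / 0.9659 = 1.2785
true dip = arctan 1.2785 = 51.97°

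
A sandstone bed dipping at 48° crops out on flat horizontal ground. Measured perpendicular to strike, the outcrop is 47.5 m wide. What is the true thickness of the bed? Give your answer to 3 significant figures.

35.3 m

True thickness t = w · sin(dip) = 47.5 × sin 48°
t = 47.5 × 0.7431 = 35.299 m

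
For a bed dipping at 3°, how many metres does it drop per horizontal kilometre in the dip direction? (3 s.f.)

52.4 m

drop per km = 1000 × tan 3° = 1000 × 0.0524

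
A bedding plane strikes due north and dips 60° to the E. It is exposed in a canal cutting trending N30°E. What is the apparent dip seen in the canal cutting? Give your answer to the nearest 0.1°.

40.9°

The section lies 30° from the strike.
tan(apparent dip) = tan 60° · sin 30° = 0.8660
apparent dip = arctan 0.8660 = 40.89°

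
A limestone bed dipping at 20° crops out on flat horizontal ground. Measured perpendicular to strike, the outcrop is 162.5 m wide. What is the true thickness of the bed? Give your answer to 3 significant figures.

True thickness t = w · sin(dip) = 162.5 × sin 20°
t = 162.5 × 0.3420 = 55.578 m

55.6 m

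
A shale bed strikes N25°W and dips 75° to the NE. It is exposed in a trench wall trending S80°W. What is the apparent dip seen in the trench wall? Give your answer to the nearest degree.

The section lies 75° from the strike.
tan(apparent dip) = tan 75° · sin 75° = 3.6049
apparent dip = arctan 3.6049 = 74.50°

74°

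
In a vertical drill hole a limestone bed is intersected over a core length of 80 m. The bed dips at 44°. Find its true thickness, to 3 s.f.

True thickness t = h · cos(dip) = 80 × cos 44°
t = 80 × 0.7193 = 57.547 m

57.5 m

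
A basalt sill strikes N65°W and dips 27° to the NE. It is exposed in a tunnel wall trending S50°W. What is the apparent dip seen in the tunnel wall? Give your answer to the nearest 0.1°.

Angle between strike (N65°W) and section (S50°W): β = 65°.
tan α = tan 27° × sin 65° = 0.5095 × 0.9063 = 0.4618
apparent dip = arctan 0.4618 = 24.79°

24.8°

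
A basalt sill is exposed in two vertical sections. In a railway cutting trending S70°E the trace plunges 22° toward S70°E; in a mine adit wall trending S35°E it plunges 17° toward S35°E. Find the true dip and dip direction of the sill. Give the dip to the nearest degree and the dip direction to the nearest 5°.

Represent each trace as a vector plunging at its apparent dip toward its trend (east-north-up frame): v₁ = (0.871, -0.317, -0.375), v₂ = (0.549, -0.783, -0.292).
n = v₁ × v₂ = (0.201, -0.049, 0.509) (taken with n_z > 0).
Dip δ = arctan(|n_h|/n_z) = arctan(0.207/0.509) = 22.1°.
The horizontal component of n points toward azimuth atan2(n_x, n_y) = 104°, the dip direction.

true dip 22°, dip direction 105°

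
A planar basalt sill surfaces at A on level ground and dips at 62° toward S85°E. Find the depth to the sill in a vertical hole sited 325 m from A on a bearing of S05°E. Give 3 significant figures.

The hole lies 80° from the dip direction, so the down-dip offset is 325 × cos 80° = 56.44 m.
Depth = down-dip offset × tan(dip) = 56.44 × tan 62° = 56.44 × 1.8807
Depth = 106.14 m

106 m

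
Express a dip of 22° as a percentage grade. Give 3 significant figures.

grade % = 100 × tan 22° = 100 × 0.4040

40.4%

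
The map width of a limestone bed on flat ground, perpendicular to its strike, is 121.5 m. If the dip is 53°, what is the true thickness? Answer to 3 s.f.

97.0 m

True thickness t = w · sin(dip) = 121.5 × sin 53°
t = 121.5 × 0.7986 = 97.034 m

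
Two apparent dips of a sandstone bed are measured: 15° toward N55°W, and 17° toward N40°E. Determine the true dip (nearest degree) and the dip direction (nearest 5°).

Represent each trace as a vector plunging at its apparent dip toward its trend (east-north-up frame): v₁ = (-0.791, 0.554, -0.259), v₂ = (0.615, 0.733, -0.292).
n = v₁ × v₂ = (-0.028, 0.390, 0.920) (taken with n_z > 0).
Dip δ = arctan(|n_h|/n_z) = arctan(0.391/0.920) = 23.0°.
Dip direction = atan2(-0.028, 0.390) = 356° (azimuth of n's horizontal projection).

true dip 23°, dip direction 355°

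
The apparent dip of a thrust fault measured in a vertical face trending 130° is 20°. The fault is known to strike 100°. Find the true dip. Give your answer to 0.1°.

36.1°

β = acute angle between strike 100° and section 130° = 30°.
tan(true dip) = tan 20° / sin 30° = 0.7279
δ = arctan(0.7279) = 36.05°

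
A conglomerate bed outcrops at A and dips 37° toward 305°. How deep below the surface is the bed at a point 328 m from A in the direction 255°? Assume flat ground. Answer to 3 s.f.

159 m

The hole lies 50° from the dip direction, so the down-dip offset is 328 × cos 50° = 210.83 m.
Depth = down-dip offset × tan(dip) = 210.83 × tan 37° = 210.83 × 0.7536
Depth = 158.88 m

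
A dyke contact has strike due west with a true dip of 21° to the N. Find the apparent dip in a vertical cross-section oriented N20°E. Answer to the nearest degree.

20°

The strike is due west and the section trends N20°E; the acute angle between them is β = 70°.
tan(apparent dip) = tan 21° · sin 70° = 0.3607
α = arctan(0.3607) = 19.84°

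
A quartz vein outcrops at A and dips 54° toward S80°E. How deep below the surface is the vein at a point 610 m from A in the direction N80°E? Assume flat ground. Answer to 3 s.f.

789 m

The hole lies 20° from the dip direction, so the down-dip offset is 610 × cos 20° = 573.21 m.
Depth = down-dip offset × tan(dip) = 573.21 × tan 54° = 573.21 × 1.3764
Depth = 788.96 m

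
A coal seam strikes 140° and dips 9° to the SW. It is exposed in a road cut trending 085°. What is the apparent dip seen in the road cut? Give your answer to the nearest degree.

7°

The section lies 55° from the strike.
tan(apparent dip) = tan 9° · sin 55° = 0.1297
apparent dip = arctan 0.1297 = 7.39°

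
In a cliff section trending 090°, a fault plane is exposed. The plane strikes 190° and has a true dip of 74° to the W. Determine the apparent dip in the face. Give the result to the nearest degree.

74°

The section lies 80° from the strike.
tan(apparent dip) = tan 74° · sin 80° = 3.4344
apparent dip = arctan 3.4344 = 73.77°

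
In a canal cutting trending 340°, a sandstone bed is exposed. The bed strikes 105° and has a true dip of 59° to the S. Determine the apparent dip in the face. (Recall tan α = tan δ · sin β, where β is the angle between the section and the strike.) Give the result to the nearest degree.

The strike is 105° and the section trends 340°; the acute angle between them is β = 55°.
tan(apparent dip) = tan 59° · sin 55° = 1.3633
α = arctan(1.3633) = 53.74°

54°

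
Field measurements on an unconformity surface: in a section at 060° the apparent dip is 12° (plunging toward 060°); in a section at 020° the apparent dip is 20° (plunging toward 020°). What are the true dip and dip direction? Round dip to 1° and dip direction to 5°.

true dip 21°, dip direction 005°

Each apparent-dip line lies in the plane. As unit vectors (x east, y north, z up), v₁ plunges 12°→060° and v₂ plunges 20°→020°.
Cross product v₁ × v₂ gives the pole to the plane: n ∝ (0.016, 0.223, 0.591).
Dip δ = arctan(|n_h|/n_z) = arctan(0.224/0.591) = 20.7°.
Dip direction = azimuth of (n_x, n_y) = atan2(0.016, 0.223) = 4°.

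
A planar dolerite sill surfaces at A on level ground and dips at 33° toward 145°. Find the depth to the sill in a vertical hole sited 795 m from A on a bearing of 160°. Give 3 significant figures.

The hole lies 15° from the dip direction, so the down-dip offset is 795 × cos 15° = 767.91 m.
Depth = down-dip offset × tan(dip) = 767.91 × tan 33° = 767.91 × 0.6494
Depth = 498.69 m

499 m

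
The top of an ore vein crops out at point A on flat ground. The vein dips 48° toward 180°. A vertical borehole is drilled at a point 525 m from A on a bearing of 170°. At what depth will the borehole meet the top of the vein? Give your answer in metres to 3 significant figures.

The hole lies 10° from the dip direction, so the down-dip offset is 525 × cos 10° = 517.02 m.
Depth = down-dip offset × tan(dip) = 517.02 × tan 48° = 517.02 × 1.1106
Depth = 574.21 m

574 m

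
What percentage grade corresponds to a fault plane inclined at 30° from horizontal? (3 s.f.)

grade % = 100 × tan 30° = 100 × 0.5774

57.7%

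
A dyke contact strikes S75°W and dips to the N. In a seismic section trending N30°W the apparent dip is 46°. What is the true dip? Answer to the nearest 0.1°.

47.0°

The section is 75° from the strike.
tan δ = tan α / sin β = tan 46° / sin 75° = 1.0355 / 0.9659 = 1.0721
δ = arctan(1.0721) = 46.99°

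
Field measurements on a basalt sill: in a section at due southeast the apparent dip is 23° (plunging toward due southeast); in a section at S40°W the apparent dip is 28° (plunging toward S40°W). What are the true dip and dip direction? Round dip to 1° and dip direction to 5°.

Represent each trace as a vector plunging at its apparent dip toward its trend (east-north-up frame): v₁ = (0.651, -0.651, -0.391), v₂ = (-0.568, -0.676, -0.469).
The plane normal is n = v₁ × v₂ ∝ (-0.041, -0.527, 0.810).
Dip δ = arctan(|n_h|/n_z) = arctan(0.529/0.810) = 33.2°.
Dip direction = azimuth of (n_x, n_y) = atan2(-0.041, -0.527) = 184°.

true dip 33°, dip direction 185°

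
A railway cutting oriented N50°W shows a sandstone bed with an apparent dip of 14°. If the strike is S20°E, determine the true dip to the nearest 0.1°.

β = acute angle between strike S20°E and section N50°W = 30°.
tan δ = tan α / sin β = tan 14° / sin 30° = 0.2493 / 0.5000 = 0.4987
true dip = arctan 0.4987 = 26.50°

26.5°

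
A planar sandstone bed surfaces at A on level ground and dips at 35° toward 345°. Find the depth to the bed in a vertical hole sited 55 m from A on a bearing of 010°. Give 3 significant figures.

The hole lies 25° from the dip direction, so the down-dip offset is 55 × cos 25° = 49.85 m.
Depth = down-dip offset × tan(dip) = 49.85 × tan 35° = 49.85 × 0.7002
Depth = 34.90 m

34.9 m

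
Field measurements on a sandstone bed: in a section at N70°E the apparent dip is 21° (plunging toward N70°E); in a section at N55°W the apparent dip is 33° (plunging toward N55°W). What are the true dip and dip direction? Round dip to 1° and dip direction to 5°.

Each apparent-dip line lies in the plane. As unit vectors (x east, y north, z up), v₁ plunges 21°→N70°E and v₂ plunges 33°→N55°W.
The plane normal is n = v₁ × v₂ ∝ (-0.002, 0.724, 0.641).
tan δ = √(n_x²+n_y²)/n_z = 0.724/0.641, so δ = 48.5°.
The horizontal component of n points toward azimuth atan2(n_x, n_y) = 360°, the dip direction.

true dip 48°, dip direction 000°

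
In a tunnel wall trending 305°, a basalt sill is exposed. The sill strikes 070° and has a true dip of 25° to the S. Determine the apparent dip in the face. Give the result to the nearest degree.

21°

Angle between strike (070°) and section (305°): β = 55°.
tan(apparent dip) = tan 25° · sin 55° = 0.3820
apparent dip = arctan 0.3820 = 20.91°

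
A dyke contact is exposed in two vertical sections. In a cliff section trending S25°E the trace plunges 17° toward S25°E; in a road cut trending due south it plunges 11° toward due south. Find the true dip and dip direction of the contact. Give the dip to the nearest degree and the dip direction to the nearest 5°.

The two traces are lines in the plane: v₁ = (sin 155°·cos 17°, cos 155°·cos 17°, −sin 17°), v₂ = (sin 180°·cos 11°, cos 180°·cos 11°, −sin 11°).
The plane normal is n = v₁ × v₂ ∝ (0.122, -0.077, 0.397).
Dip δ = arctan(|n_h|/n_z) = arctan(0.144/0.397) = 20.0°.
Dip direction = atan2(0.122, -0.077) = 122° (azimuth of n's horizontal projection).

true dip 20°, dip direction 120°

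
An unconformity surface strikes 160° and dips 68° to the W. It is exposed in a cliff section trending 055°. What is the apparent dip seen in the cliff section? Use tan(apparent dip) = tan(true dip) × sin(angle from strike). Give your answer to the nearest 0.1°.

The strike is 160° and the section trends 055°; the acute angle between them is β = 75°.
tan(apparent dip) = tan 68° · sin 75° = 2.3908
α = arctan(2.3908) = 67.30°

67.3°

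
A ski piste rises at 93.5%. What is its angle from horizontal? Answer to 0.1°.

43.1°

tan θ = 93.5/100 = 0.9350
θ = arctan(0.9350) = 43.08°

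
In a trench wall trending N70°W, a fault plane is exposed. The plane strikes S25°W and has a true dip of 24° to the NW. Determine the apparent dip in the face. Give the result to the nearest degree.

The section lies 85° from the strike.
tan(apparent dip) = tan 24° · sin 85° = 0.4435
apparent dip = arctan 0.4435 = 23.92°

24°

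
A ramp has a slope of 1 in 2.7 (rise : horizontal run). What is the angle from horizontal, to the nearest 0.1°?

tan θ = 1/2.7 = 0.3704
θ = arctan(0.3704) = 20.32°

20.3°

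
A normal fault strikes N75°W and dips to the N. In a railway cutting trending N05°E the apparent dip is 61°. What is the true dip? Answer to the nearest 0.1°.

β = acute angle between strike N75°W and section N05°E = 80°.
tan δ = tan α / sin β = tan 61° / sin 80° = 1.8040 / 0.9848 = 1.8319
δ = arctan(1.8319) = 61.37°

61.4°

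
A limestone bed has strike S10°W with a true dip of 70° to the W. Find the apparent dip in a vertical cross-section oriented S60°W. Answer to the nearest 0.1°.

Angle between strike (S10°W) and section (S60°W): β = 50°.
tan α = tan 70° × sin 50° = 2.7475 × 0.7660 = 2.1047
apparent dip = arctan 2.1047 = 64.59°

64.6°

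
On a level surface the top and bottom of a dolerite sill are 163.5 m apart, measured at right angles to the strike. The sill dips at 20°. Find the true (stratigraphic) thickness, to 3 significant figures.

55.9 m

True thickness t = w · sin(dip) = 163.5 × sin 20°
t = 163.5 × 0.3420 = 55.920 m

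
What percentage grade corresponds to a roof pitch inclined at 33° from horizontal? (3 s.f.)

64.9%

grade % = 100 × tan 33° = 100 × 0.6494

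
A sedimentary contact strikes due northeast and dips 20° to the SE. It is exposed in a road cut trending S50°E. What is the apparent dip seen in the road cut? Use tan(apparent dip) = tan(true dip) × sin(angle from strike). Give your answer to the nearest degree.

The strike is due northeast and the section trends S50°E; the acute angle between them is β = 85°.
tan(apparent dip) = tan 20° · sin 85° = 0.3626
apparent dip = arctan 0.3626 = 19.93°

20°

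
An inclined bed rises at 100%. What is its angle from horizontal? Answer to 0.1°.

45.0°

tan θ = 100/100 = 1.0000
θ = arctan(1.0000) = 45.00°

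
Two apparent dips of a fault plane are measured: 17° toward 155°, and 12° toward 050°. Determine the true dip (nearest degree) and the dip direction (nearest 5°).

The two traces are lines in the plane: v₁ = (sin 155°·cos 17°, cos 155°·cos 17°, −sin 17°), v₂ = (sin 50°·cos 12°, cos 50°·cos 12°, −sin 12°).
Cross product v₁ × v₂ gives the pole to the plane: n ∝ (0.364, -0.135, 0.904).
tan δ = √(n_x²+n_y²)/n_z = 0.388/0.904, so δ = 23.3°.
Dip direction = atan2(0.364, -0.135) = 110° (azimuth of n's horizontal projection).

true dip 23°, dip direction 110°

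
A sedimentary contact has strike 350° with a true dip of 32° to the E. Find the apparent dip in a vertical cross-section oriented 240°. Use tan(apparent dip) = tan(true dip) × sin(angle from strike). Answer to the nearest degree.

30°

Angle between strike (350°) and section (240°): β = 70°.
tan(apparent dip) = tan 32° · sin 70° = 0.5872
apparent dip = arctan 0.5872 = 30.42°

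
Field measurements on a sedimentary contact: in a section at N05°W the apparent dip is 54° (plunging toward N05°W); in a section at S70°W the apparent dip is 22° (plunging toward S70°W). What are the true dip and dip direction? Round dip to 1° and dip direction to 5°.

true dip 58°, dip direction 325°

Represent each trace as a vector plunging at its apparent dip toward its trend (east-north-up frame): v₁ = (-0.051, 0.586, -0.809), v₂ = (-0.871, -0.317, -0.375).
Cross product v₁ × v₂ gives the pole to the plane: n ∝ (-0.476, 0.686, 0.526).
tan δ = √(n_x²+n_y²)/n_z = 0.835/0.526, so δ = 57.8°.
The horizontal component of n points toward azimuth atan2(n_x, n_y) = 325°, the dip direction.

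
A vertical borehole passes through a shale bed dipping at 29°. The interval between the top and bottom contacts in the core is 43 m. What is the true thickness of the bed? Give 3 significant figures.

37.6 m

True thickness t = h · cos(dip) = 43 × cos 29°
t = 43 × 0.8746 = 37.609 m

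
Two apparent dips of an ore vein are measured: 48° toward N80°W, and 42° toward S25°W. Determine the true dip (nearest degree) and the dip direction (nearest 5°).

true dip 52°, dip direction 250°

Represent each trace as a vector plunging at its apparent dip toward its trend (east-north-up frame): v₁ = (-0.659, 0.116, -0.743), v₂ = (-0.314, -0.674, -0.669).
Cross product v₁ × v₂ gives the pole to the plane: n ∝ (-0.578, -0.208, 0.480).
tan δ = √(n_x²+n_y²)/n_z = 0.614/0.480, so δ = 52.0°.
Dip direction = azimuth of (n_x, n_y) = atan2(-0.578, -0.208) = 250°.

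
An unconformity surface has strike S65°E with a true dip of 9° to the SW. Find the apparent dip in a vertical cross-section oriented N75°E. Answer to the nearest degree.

The section lies 40° from the strike.
tan(apparent dip) = tan 9° · sin 40° = 0.1018
apparent dip = arctan 0.1018 = 5.81°

6°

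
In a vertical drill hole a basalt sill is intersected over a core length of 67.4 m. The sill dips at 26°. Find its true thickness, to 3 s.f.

True thickness t = h · cos(dip) = 67.4 × cos 26°
t = 67.4 × 0.8988 = 60.579 m

60.6 m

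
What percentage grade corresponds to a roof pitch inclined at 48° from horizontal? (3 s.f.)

grade % = 100 × tan 48° = 100 × 1.1106

111%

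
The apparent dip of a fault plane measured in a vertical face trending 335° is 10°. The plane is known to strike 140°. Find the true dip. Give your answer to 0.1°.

34.3°

The section is 15° from the strike.
tan(true dip) = tan 10° / sin 15° = 0.6813
true dip = arctan 0.6813 = 34.27°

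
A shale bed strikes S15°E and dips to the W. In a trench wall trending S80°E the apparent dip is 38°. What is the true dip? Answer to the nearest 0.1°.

β = acute angle between strike S15°E and section S80°E = 65°.
tan(true dip) = tan 38° / sin 65° = 0.8621
δ = arctan(0.8621) = 40.76°

40.8°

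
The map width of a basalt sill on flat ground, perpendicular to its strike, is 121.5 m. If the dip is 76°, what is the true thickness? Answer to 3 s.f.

True thickness t = w · sin(dip) = 121.5 × sin 76°
t = 121.5 × 0.9703 = 117.891 m

118 m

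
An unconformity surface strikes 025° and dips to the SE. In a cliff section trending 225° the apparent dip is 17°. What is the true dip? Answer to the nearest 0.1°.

The section is 20° from the strike.
tan δ = tan α / sin β = tan 17° / sin 20° = 0.3057 / 0.3420 = 0.8939
δ = arctan(0.8939) = 41.79°

41.8°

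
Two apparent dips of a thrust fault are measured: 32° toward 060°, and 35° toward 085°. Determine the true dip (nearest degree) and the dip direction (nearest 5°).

true dip 35°, dip direction 085°

Each apparent-dip line lies in the plane. As unit vectors (x east, y north, z up), v₁ plunges 32°→060° and v₂ plunges 35°→085°.
The plane normal is n = v₁ × v₂ ∝ (0.205, 0.011, 0.294).
True dip = arccos(n_z / |n|) = arccos(0.8190) = 35.0°.
Dip direction = azimuth of (n_x, n_y) = atan2(0.205, 0.011) = 87°.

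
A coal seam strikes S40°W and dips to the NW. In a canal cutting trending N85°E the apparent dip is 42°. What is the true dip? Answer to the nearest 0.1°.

51.9°

The section is 45° from the strike.
tan δ = tan α / sin β = tan 42° / sin 45° = 0.9004 / 0.7071 = 1.2734
δ = arctan(1.2734) = 51.86°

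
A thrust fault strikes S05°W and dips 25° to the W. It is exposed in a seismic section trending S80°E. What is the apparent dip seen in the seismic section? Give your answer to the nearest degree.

Angle between strike (S05°W) and section (S80°E): β = 85°.
tan(apparent dip) = tan 25° · sin 85° = 0.4645
α = arctan(0.4645) = 24.92°

25°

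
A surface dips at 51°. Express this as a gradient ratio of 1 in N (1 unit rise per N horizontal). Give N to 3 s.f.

1 in 0.810

1 : N means tan θ = 1/N, so N = 1/tan 51° = 1/1.2349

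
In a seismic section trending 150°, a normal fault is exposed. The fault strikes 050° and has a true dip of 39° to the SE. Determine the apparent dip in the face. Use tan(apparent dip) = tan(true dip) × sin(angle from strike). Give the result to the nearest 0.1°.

38.6°

The section lies 80° from the strike.
tan(apparent dip) = tan 39° · sin 80° = 0.7975
apparent dip = arctan 0.7975 = 38.57°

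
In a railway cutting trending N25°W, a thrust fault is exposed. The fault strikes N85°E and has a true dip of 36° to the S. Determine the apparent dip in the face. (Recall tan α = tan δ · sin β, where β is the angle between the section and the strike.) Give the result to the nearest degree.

34°

Angle between strike (N85°E) and section (N25°W): β = 70°.
tan(apparent dip) = tan 36° · sin 70° = 0.6827
α = arctan(0.6827) = 34.32°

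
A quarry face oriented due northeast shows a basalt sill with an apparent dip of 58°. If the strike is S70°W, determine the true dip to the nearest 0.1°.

75.2°

β = acute angle between strike S70°W and section due northeast = 25°.
tan δ = tan α / sin β = tan 58° / sin 25° = 1.6003 / 0.4226 = 3.7867
δ = arctan(3.7867) = 75.21°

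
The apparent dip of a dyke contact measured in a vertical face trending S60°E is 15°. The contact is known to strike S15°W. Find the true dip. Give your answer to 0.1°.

15.5°

The section is 75° from the strike.
tan δ = tan α / sin β = tan 15° / sin 75° = 0.2679 / 0.9659 = 0.2774
true dip = arctan 0.2774 = 15.50°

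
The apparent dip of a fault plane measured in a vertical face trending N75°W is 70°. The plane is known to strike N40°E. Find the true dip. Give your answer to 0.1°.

71.7°

The section is 65° from the strike.
tan δ = tan α / sin β = tan 70° / sin 65° = 2.7475 / 0.9063 = 3.0315
true dip = arctan 3.0315 = 71.74°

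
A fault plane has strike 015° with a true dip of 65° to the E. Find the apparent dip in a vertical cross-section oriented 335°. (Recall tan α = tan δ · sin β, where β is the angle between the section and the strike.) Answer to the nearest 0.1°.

54.0°

The section lies 40° from the strike.
tan α = tan 65° × sin 40° = 2.1445 × 0.6428 = 1.3785
α = arctan(1.3785) = 54.04°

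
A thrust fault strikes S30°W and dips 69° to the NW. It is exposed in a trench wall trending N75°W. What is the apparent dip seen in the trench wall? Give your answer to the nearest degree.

The strike is S30°W and the section trends N75°W; the acute angle between them is β = 75°.
tan α = tan 69° × sin 75° = 2.6051 × 0.9659 = 2.5163
α = arctan(2.5163) = 68.33°

68°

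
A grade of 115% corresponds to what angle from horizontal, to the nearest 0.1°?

49.0°

tan θ = 115/100 = 1.1500
θ = arctan(1.1500) = 48.99°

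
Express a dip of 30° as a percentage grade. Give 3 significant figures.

57.7%

grade % = 100 × tan 30° = 100 × 0.5774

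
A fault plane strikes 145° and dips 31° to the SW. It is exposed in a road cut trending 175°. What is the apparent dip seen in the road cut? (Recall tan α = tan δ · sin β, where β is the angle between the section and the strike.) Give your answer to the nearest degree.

17°

The section lies 30° from the strike.
tan(apparent dip) = tan 31° · sin 30° = 0.3004
α = arctan(0.3004) = 16.72°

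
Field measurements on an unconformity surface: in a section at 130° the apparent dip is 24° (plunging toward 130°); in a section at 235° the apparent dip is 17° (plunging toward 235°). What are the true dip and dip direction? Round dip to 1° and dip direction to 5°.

Represent each trace as a vector plunging at its apparent dip toward its trend (east-north-up frame): v₁ = (0.700, -0.587, -0.407), v₂ = (-0.783, -0.549, -0.292).
n = v₁ × v₂ = (0.051, -0.523, 0.844) (taken with n_z > 0).
Dip δ = arctan(|n_h|/n_z) = arctan(0.526/0.844) = 31.9°.
Dip direction = azimuth of (n_x, n_y) = atan2(0.051, -0.523) = 174°.

true dip 32°, dip direction 175°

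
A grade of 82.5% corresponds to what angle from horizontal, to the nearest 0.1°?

39.5°

tan θ = 82.5/100 = 0.8250
θ = arctan(0.8250) = 39.52°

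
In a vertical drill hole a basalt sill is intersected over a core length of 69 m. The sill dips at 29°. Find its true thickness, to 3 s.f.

True thickness t = h · cos(dip) = 69 × cos 29°
t = 69 × 0.8746 = 60.349 m

60.3 m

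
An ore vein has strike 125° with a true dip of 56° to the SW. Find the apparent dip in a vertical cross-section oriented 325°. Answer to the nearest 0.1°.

The section lies 20° from the strike.
tan α = tan 56° × sin 20° = 1.4826 × 0.3420 = 0.5071
α = arctan(0.5071) = 26.89°

26.9°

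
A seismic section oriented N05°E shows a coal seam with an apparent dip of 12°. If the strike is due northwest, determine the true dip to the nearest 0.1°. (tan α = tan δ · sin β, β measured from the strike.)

β = acute angle between strike due northwest and section N05°E = 50°.
tan(true dip) = tan 12° / sin 50° = 0.2775
true dip = arctan 0.2775 = 15.51°

15.5°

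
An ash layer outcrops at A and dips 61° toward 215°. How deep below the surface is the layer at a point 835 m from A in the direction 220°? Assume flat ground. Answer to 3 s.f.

1500 m

The hole lies 5° from the dip direction, so the down-dip offset is 835 × cos 5° = 831.82 m.
Depth = down-dip offset × tan(dip) = 831.82 × tan 61° = 831.82 × 1.8040
Depth = 1500.65 m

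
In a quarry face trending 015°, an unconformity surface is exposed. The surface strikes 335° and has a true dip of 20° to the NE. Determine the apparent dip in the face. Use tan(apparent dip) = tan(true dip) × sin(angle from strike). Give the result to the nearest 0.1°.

13.2°

The section lies 40° from the strike.
tan(apparent dip) = tan 20° · sin 40° = 0.2340
apparent dip = arctan 0.2340 = 13.17°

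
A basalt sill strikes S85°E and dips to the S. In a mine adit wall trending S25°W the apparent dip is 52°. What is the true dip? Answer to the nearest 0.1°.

53.7°

β = acute angle between strike S85°E and section S25°W = 70°.
tan δ = tan α / sin β = tan 52° / sin 70° = 1.2799 / 0.9397 = 1.3621
δ = arctan(1.3621) = 53.72°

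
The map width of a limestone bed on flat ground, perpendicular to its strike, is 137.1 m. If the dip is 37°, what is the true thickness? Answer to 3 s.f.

True thickness t = w · sin(dip) = 137.1 × sin 37°
t = 137.1 × 0.6018 = 82.509 m

82.5 m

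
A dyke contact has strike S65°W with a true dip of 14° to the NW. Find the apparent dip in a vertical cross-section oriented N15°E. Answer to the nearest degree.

Angle between strike (S65°W) and section (N15°E): β = 50°.
tan α = tan 14° × sin 50° = 0.2493 × 0.7660 = 0.1910
apparent dip = arctan 0.1910 = 10.81°

11°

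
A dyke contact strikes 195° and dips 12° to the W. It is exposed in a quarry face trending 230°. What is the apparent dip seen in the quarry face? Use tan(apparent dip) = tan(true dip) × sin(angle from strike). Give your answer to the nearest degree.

7°

The strike is 195° and the section trends 230°; the acute angle between them is β = 35°.
tan α = tan 12° × sin 35° = 0.2126 × 0.5736 = 0.1219
α = arctan(0.1219) = 6.95°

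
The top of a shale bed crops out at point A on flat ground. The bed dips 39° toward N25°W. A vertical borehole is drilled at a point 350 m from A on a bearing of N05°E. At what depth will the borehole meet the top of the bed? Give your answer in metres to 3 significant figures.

The hole lies 30° from the dip direction, so the down-dip offset is 350 × cos 30° = 303.11 m.
Depth = down-dip offset × tan(dip) = 303.11 × tan 39° = 303.11 × 0.8098
Depth = 245.45 m

245 m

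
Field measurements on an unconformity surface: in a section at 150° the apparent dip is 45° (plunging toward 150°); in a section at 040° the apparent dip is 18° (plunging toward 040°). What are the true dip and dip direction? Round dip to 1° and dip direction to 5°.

Each apparent-dip line lies in the plane. As unit vectors (x east, y north, z up), v₁ plunges 45°→150° and v₂ plunges 18°→040°.
n = v₁ × v₂ = (0.704, -0.323, 0.632) (taken with n_z > 0).
tan δ = √(n_x²+n_y²)/n_z = 0.775/0.632, so δ = 50.8°.
Dip direction = azimuth of (n_x, n_y) = atan2(0.704, -0.323) = 115°.

true dip 51°, dip direction 115°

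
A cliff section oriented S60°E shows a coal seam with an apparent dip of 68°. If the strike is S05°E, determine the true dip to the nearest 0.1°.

71.7°

β = acute angle between strike S05°E and section S60°E = 55°.
tan(true dip) = tan 68° / sin 55° = 3.0215
δ = arctan(3.0215) = 71.69°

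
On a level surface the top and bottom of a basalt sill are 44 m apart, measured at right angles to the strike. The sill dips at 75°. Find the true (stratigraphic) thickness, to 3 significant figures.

True thickness t = w · sin(dip) = 44 × sin 75°
t = 44 × 0.9659 = 42.501 m

42.5 m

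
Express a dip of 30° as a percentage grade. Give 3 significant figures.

grade % = 100 × tan 30° = 100 × 0.5774

57.7%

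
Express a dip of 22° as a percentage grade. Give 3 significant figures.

grade % = 100 × tan 22° = 100 × 0.4040

40.4%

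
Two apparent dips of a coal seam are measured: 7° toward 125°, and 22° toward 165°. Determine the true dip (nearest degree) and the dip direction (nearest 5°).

true dip 26°, dip direction 200°

Represent each trace as a vector plunging at its apparent dip toward its trend (east-north-up frame): v₁ = (0.813, -0.569, -0.122), v₂ = (0.240, -0.896, -0.375).
n = v₁ × v₂ = (-0.104, -0.275, 0.592) (taken with n_z > 0).
tan δ = √(n_x²+n_y²)/n_z = 0.294/0.592, so δ = 26.5°.
Dip direction = azimuth of (n_x, n_y) = atan2(-0.104, -0.275) = 201°.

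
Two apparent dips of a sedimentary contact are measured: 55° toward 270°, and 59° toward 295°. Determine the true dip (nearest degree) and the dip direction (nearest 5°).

true dip 59°, dip direction 300°

Each apparent-dip line lies in the plane. As unit vectors (x east, y north, z up), v₁ plunges 55°→270° and v₂ plunges 59°→295°.
Cross product v₁ × v₂ gives the pole to the plane: n ∝ (-0.178, 0.109, 0.125).
tan δ = √(n_x²+n_y²)/n_z = 0.209/0.125, so δ = 59.2°.
Dip direction = azimuth of (n_x, n_y) = atan2(-0.178, 0.109) = 302°.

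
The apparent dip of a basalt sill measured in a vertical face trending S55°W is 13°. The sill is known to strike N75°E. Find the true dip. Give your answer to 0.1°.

β = acute angle between strike N75°E and section S55°W = 20°.
tan δ = tan α / sin β = tan 13° / sin 20° = 0.2309 / 0.3420 = 0.6750
true dip = arctan 0.6750 = 34.02°

34.0°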